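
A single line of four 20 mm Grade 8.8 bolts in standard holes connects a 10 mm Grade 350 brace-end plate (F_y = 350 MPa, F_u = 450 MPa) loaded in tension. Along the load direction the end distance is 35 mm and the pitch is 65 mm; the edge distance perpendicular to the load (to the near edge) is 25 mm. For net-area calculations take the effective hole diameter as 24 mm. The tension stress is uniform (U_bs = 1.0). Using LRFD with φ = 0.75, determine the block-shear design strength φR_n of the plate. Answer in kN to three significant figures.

Shear plane L_v = 35 + 3·65 = 230 mm; A_gv = 230 × 10 = 2300 mm².
A_nv = (230 − 3.5·24) × 10 = 1460 mm².
A_nt = (25 − 0.5·24) × 10 = 130 mm².
0.6 F_u A_nv = 394.2 kN; 0.6 F_y A_gv = 483 kN → shear rupture governs the shear term.
R_n = 394.2 + 1.0 × 450 × 130 / 1000 = 452.7 kN.
Design strength φR_n = 0.75 × 452.7 = 340 kN.

340 kN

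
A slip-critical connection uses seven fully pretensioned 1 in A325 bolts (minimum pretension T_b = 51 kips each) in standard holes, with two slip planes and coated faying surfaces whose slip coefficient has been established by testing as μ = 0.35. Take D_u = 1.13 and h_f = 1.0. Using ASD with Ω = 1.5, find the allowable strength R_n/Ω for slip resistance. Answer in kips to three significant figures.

R_n = μ · D_u · h_f · T_b · n_s · n_b = 0.35 × 1.13 × 1.0 × 51 × 2 × 7 = 282.4 kips.
Allowable strength R_n/Ω = 282.4 / 1.5 = 188 kips.

188 kips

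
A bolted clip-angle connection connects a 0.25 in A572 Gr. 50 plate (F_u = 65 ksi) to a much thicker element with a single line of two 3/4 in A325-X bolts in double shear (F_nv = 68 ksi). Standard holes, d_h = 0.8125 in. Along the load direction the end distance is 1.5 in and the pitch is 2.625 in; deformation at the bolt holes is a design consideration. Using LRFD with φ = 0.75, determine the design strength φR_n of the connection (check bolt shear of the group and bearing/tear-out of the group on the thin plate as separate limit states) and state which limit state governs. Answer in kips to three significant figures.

Bolt shear: A_b = π·0.75²/4 = 0.4418 in²; R_n = 68 × 0.4418 × 2 × 2 = 120.2 kips → 0.75 × 120.2 = 90.1 kips.
Bearing (1.2 l_c t F_u ≤ 2.4 d t F_u): upper limit = 2.4·0.75·0.25·65 = 29.25 kips.
  Edge l_c = 1.5 − 0.8125/2 = 1.094 → r_n = 21.33 kips; interior l_c = 2.625 − 0.8125 = 1.812 → r_n = 29.25 kips.
  R_n,bearing = 1·21.33 + 1·29.25 = 50.58 kips → 0.75 × 50.58 = 37.9 kips.
Bearing governs: 37.9 kips.

37.9 kips (bearing governs)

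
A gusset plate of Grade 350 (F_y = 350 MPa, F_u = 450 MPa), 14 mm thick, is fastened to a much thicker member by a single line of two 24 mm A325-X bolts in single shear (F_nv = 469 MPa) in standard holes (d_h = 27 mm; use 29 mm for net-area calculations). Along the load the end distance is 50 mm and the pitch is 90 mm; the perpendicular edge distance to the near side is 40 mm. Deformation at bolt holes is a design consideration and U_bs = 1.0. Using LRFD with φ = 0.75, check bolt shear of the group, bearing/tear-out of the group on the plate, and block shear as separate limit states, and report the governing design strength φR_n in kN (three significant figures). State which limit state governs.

Bolt shear: A_b = π·24²/4 = 452.4 mm²; R_n = 469 × 452.4 × 2 × 1 / 1000 = 424.3 kN → 0.75 × 424.3 = 318 kN.
Bearing: edge l_c = 36.5, r_n = 275.9 kN; interior l_c = 63, r_n = 362.9 kN; R_n = 275.9 + 1·362.9 = 638.8 kN → 479 kN.
Block shear: A_gv = 1960, A_nv = 1351, A_nt = 357 mm²; R_n = min(0.6F_uA_nv, 0.6F_yA_gv) + U_bs·F_u·A_nt = 525.4 kN → 394 kN.
Bolt shear governs: 318 kN.

318 kN (bolt shear governs)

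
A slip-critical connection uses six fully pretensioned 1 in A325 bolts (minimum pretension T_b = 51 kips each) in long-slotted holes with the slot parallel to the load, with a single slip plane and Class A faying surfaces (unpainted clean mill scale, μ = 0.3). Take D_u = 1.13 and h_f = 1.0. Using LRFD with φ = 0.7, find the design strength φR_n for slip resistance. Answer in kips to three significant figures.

R_n = μ · D_u · h_f · T_b · n_s · n_b = 0.3 × 1.13 × 1.0 × 51 × 1 × 6 = 103.7 kips.
Design strength φR_n = 0.7 × 103.7 = 72.6 kips.

72.6 kips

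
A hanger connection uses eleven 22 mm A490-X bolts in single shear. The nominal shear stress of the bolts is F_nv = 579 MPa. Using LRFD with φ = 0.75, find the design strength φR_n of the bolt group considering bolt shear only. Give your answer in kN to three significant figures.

A_b = π × 22² / 4 = 380.1 mm².
R_n = F_nv · A_b · n · n_s = 579 × 380.1 × 11 × 1 / 1000 = 2421 kN.
Design strength φR_n = 0.75 × 2421 = 1820 kN.

1820 kN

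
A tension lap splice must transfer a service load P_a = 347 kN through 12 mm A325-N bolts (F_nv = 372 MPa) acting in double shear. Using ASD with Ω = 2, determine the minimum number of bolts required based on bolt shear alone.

A_b = π·12²/4 = 113.1 mm².
Per-bolt allowable strength R_n/Ω = 372 × 113.1 × 2 / 1000 / 2 = 42.07 kN.
n ≥ 347 / 42.07 = 8.248 → use 9 bolts.

9 bolts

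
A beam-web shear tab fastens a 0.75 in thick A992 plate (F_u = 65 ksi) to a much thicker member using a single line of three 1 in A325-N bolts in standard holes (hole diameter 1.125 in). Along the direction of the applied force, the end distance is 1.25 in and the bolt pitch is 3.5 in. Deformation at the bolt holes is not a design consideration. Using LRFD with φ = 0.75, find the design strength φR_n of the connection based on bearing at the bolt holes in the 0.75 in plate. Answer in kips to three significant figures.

Per bolt r_n = 1.5 l_c t F_u ≤ 3.0 d t F_u; upper limit = 3.0 × 1 × 0.75 × 65 = 146.2 kips.
Edge bolt: l_c = 1.25 − 1.125/2 = 0.6875 in → 1.5 × 0.6875 × 0.75 × 65 = 50.27 → r_n = 50.27 kips.
Interior bolts: l_c = 3.5 − 1.125 = 2.375 in → 1.5 × 2.375 × 0.75 × 65 = 173.7 → r_n = 146.2 kips.
R_n = 1 × 50.27 + 2 × 146.2 = 342.8 kips.
Design strength φR_n = 0.75 × 342.8 = 257 kips.

257 kips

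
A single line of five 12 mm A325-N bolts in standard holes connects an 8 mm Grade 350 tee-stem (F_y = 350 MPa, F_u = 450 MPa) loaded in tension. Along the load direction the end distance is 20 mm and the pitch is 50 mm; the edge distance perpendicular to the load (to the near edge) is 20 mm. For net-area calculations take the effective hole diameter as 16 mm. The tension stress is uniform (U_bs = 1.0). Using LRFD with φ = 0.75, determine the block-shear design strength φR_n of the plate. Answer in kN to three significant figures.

272 kN

Shear plane L_v = 20 + 4·50 = 220 mm; A_gv = 220 × 8 = 1760 mm².
A_nv = (220 − 4.5·16) × 8 = 1184 mm².
A_nt = (20 − 0.5·16) × 8 = 96 mm².
0.6 F_u A_nv = 319.7 kN; 0.6 F_y A_gv = 369.6 kN → shear rupture governs the shear term.
R_n = 319.7 + 1.0 × 450 × 96 / 1000 = 362.9 kN.
Design strength φR_n = 0.75 × 362.9 = 272 kN.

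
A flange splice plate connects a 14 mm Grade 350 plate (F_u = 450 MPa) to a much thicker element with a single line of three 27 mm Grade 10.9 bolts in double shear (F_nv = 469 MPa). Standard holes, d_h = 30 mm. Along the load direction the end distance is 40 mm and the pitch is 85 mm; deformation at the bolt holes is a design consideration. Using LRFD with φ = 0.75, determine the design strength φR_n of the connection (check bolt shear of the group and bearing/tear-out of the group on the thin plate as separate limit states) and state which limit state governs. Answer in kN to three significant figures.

Bolt shear: A_b = π·27²/4 = 572.6 mm²; R_n = 469 × 572.6 × 3 × 2 / 1000 = 1611 kN → 0.75 × 1611 = 1210 kN.
Bearing (1.2 l_c t F_u ≤ 2.4 d t F_u): upper limit = 2.4·27·14·450 / 1000 = 408.2 kN.
  Edge l_c = 40 − 30/2 = 25 → r_n = 189 kN; interior l_c = 85 − 30 = 55 → r_n = 408.2 kN.
  R_n,bearing = 1·189 + 2·408.2 = 1005 kN → 0.75 × 1005 = 754 kN.
Bearing governs: 754 kN.

754 kN (bearing governs)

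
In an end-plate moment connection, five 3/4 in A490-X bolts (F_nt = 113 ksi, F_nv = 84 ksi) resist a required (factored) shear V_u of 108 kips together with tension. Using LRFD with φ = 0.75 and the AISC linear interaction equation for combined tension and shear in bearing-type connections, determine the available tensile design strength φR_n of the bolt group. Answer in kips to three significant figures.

A_b = π·0.75²/4 = 0.4418 in²; f_rv = 108 / (5 × 0.4418) = 48.89 ksi.
F'_nt = 1.3 F_nt − (F_nt / φF_nv) f_rv = 1.3·113 − (113/(0.75·84))·48.89 = 59.2 ksi, capped at F_nt → F'_nt = 59.2 ksi.
R_n = F'_nt · A_b · n = 59.2 × 0.4418 × 5 = 130.8 kips.
Design strength φR_n = 0.75 × 130.8 = 98.1 kips.

98.1 kips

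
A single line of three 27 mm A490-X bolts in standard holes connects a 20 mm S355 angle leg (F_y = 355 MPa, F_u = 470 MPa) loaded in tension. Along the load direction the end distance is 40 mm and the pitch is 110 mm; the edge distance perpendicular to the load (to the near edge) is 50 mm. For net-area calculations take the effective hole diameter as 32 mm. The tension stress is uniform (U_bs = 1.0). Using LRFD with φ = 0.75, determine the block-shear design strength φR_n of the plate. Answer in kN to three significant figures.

Shear plane L_v = 40 + 2·110 = 260 mm; A_gv = 260 × 20 = 5200 mm².
A_nv = (260 − 2.5·32) × 20 = 3600 mm².
A_nt = (50 − 0.5·32) × 20 = 680 mm².
0.6 F_u A_nv = 1015 kN; 0.6 F_y A_gv = 1108 kN → shear rupture governs the shear term.
R_n = 1015 + 1.0 × 470 × 680 / 1000 = 1335 kN.
Design strength φR_n = 0.75 × 1335 = 1000 kN.

1000 kN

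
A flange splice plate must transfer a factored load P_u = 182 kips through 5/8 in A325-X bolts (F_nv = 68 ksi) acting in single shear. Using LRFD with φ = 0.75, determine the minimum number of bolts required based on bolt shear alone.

A_b = π·0.625²/4 = 0.3068 in².
Per-bolt design strength φR_n = 0.75 × 68 × 0.3068 × 1 = 15.65 kips.
n ≥ 182 / 15.65 = 11.63 → use 12 bolts.

12 bolts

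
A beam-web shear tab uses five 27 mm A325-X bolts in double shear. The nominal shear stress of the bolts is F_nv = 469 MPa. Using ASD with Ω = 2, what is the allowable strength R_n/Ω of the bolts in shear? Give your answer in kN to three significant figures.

A_b = π × 27² / 4 = 572.6 mm².
R_n = F_nv · A_b · n · n_s = 469 × 572.6 × 5 × 2 / 1000 = 2685 kN.
Allowable strength R_n/Ω = 2685 / 2 = 1340 kN.

1340 kN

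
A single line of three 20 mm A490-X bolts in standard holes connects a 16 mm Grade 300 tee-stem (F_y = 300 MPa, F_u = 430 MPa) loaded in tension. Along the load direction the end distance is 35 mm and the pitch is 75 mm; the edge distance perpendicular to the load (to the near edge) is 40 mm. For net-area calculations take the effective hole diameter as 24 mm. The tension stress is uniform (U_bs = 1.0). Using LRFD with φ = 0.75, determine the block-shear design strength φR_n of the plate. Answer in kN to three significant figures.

Shear plane L_v = 35 + 2·75 = 185 mm; A_gv = 185 × 16 = 2960 mm².
A_nv = (185 − 2.5·24) × 16 = 2000 mm².
A_nt = (40 − 0.5·24) × 16 = 448 mm².
0.6 F_u A_nv = 516 kN; 0.6 F_y A_gv = 532.8 kN → shear rupture governs the shear term.
R_n = 516 + 1.0 × 430 × 448 / 1000 = 708.6 kN.
Design strength φR_n = 0.75 × 708.6 = 531 kN.

531 kN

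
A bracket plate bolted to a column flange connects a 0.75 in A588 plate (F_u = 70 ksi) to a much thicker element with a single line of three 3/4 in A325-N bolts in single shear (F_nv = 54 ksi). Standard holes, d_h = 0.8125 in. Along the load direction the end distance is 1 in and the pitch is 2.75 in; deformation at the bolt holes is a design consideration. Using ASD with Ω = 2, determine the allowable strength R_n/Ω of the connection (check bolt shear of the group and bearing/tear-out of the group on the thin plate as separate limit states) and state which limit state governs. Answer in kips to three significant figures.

Bolt shear: A_b = π·0.75²/4 = 0.4418 in²; R_n = 54 × 0.4418 × 3 × 1 = 71.57 kips → 71.57 / 2 = 35.8 kips.
Bearing (1.2 l_c t F_u ≤ 2.4 d t F_u): upper limit = 2.4·0.75·0.75·70 = 94.5 kips.
  Edge l_c = 1 − 0.8125/2 = 0.5938 → r_n = 37.41 kips; interior l_c = 2.75 − 0.8125 = 1.938 → r_n = 94.5 kips.
  R_n,bearing = 1·37.41 + 2·94.5 = 226.4 kips → 226.4 / 2 = 113 kips.
Bolt shear governs: 35.8 kips.

35.8 kips (bolt shear governs)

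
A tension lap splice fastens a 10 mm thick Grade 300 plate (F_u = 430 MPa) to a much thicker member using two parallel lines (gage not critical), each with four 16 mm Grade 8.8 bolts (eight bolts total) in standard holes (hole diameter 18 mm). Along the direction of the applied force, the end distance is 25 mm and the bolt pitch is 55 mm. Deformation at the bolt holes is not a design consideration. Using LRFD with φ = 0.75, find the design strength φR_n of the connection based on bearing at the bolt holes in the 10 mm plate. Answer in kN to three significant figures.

Per bolt r_n = 1.5 l_c t F_u ≤ 3.0 d t F_u; upper limit = 3.0 × 16 × 10 × 430 / 1000 = 206.4 kN.
Edge bolt: l_c = 25 − 18/2 = 16 mm → 1.5 × 16 × 10 × 430 / 1000 = 103.2 → r_n = 103.2 kN.
Interior bolts: l_c = 55 − 18 = 37 mm → 1.5 × 37 × 10 × 430 / 1000 = 238.7 → r_n = 206.4 kN.
R_n = 2 × 103.2 + 6 × 206.4 = 1445 kN.
Design strength φR_n = 0.75 × 1445 = 1080 kN.

1080 kN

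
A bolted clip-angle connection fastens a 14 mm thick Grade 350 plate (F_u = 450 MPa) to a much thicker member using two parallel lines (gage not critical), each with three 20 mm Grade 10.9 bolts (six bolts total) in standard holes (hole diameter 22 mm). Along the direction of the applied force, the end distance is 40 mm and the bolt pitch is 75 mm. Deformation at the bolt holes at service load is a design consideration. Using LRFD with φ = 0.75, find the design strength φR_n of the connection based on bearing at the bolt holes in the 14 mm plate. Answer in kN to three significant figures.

Per bolt r_n = 1.2 l_c t F_u ≤ 2.4 d t F_u; upper limit = 2.4 × 20 × 14 × 450 / 1000 = 302.4 kN.
Edge bolt: l_c = 40 − 22/2 = 29 mm → 1.2 × 29 × 14 × 450 / 1000 = 219.2 → r_n = 219.2 kN.
Interior bolts: l_c = 75 − 22 = 53 mm → 1.2 × 53 × 14 × 450 / 1000 = 400.7 → r_n = 302.4 kN.
R_n = 2 × 219.2 + 4 × 302.4 = 1648 kN.
Design strength φR_n = 0.75 × 1648 = 1240 kN.

1240 kN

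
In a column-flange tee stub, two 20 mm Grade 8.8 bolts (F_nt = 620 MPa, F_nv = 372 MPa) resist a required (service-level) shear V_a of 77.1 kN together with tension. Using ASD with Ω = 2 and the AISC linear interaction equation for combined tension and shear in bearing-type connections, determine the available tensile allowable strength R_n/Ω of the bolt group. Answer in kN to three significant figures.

125 kN

A_b = π·20²/4 = 314.2 mm²; f_rv = 77.1 × 1000 / (2 × 314.2) = 122.7 MPa.
F'_nt = 1.3 F_nt − (Ω F_nt / F_nv) f_rv = 1.3·620 − (2·620/372)·122.7 = 397 MPa, capped at F_nt → F'_nt = 397 MPa.
R_n = F'_nt · A_b · n = 397 × 314.2 × 2 / 1000 = 249.4 kN.
Allowable strength R_n/Ω = 249.4 / 2 = 125 kN.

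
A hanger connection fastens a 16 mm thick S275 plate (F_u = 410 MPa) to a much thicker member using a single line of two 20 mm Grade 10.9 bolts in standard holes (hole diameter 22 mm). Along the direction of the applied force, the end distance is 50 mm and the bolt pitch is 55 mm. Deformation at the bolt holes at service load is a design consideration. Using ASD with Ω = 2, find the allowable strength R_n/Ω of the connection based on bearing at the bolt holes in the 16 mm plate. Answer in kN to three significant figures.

Per bolt r_n = 1.2 l_c t F_u ≤ 2.4 d t F_u; upper limit = 2.4 × 20 × 16 × 410 / 1000 = 314.9 kN.
Edge bolt: l_c = 50 − 22/2 = 39 mm → 1.2 × 39 × 16 × 410 / 1000 = 307 → r_n = 307 kN.
Interior bolts: l_c = 55 − 22 = 33 mm → 1.2 × 33 × 16 × 410 / 1000 = 259.8 → r_n = 259.8 kN.
R_n = 1 × 307 + 1 × 259.8 = 566.8 kN.
Allowable strength R_n/Ω = 566.8 / 2 = 283 kN.

283 kN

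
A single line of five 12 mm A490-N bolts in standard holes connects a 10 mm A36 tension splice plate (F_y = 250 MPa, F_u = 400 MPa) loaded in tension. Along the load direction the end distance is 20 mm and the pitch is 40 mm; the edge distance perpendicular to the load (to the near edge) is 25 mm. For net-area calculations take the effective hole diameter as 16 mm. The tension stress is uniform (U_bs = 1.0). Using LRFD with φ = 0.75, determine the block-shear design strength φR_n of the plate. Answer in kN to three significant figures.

245 kN

Shear plane L_v = 20 + 4·40 = 180 mm; A_gv = 180 × 10 = 1800 mm².
A_nv = (180 − 4.5·16) × 10 = 1080 mm².
A_nt = (25 − 0.5·16) × 10 = 170 mm².
0.6 F_u A_nv = 259.2 kN; 0.6 F_y A_gv = 270 kN → shear rupture governs the shear term.
R_n = 259.2 + 1.0 × 400 × 170 / 1000 = 327.2 kN.
Design strength φR_n = 0.75 × 327.2 = 245 kN.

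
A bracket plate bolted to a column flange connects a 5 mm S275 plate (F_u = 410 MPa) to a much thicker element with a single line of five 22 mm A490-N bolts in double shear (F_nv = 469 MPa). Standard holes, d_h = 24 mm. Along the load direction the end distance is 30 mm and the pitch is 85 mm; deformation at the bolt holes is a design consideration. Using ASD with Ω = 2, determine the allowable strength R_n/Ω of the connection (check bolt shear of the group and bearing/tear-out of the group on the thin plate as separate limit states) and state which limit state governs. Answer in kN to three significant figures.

Bolt shear: A_b = π·22²/4 = 380.1 mm²; R_n = 469 × 380.1 × 5 × 2 / 1000 = 1783 kN → 1783 / 2 = 891 kN.
Bearing (1.2 l_c t F_u ≤ 2.4 d t F_u): upper limit = 2.4·22·5·410 / 1000 = 108.2 kN.
  Edge l_c = 30 − 24/2 = 18 → r_n = 44.28 kN; interior l_c = 85 − 24 = 61 → r_n = 108.2 kN.
  R_n,bearing = 1·44.28 + 4·108.2 = 477.2 kN → 477.2 / 2 = 239 kN.
Bearing governs: 239 kN.

239 kN (bearing governs)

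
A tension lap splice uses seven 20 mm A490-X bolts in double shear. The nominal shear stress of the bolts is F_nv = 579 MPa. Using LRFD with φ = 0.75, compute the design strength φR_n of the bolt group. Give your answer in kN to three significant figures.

A_b = π × 20² / 4 = 314.2 mm².
R_n = F_nv · A_b · n · n_s = 579 × 314.2 × 7 × 2 / 1000 = 2547 kN.
Design strength φR_n = 0.75 × 2547 = 1910 kN.

1910 kN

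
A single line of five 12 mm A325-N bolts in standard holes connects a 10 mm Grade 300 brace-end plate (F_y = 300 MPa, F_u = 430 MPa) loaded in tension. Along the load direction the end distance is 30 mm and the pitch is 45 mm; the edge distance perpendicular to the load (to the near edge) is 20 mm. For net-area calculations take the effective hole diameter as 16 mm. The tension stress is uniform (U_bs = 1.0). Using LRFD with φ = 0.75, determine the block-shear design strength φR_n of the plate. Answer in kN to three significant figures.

306 kN

Shear plane L_v = 30 + 4·45 = 210 mm; A_gv = 210 × 10 = 2100 mm².
A_nv = (210 − 4.5·16) × 10 = 1380 mm².
A_nt = (20 − 0.5·16) × 10 = 120 mm².
0.6 F_u A_nv = 356 kN; 0.6 F_y A_gv = 378 kN → shear rupture governs the shear term.
R_n = 356 + 1.0 × 430 × 120 / 1000 = 407.6 kN.
Design strength φR_n = 0.75 × 407.6 = 306 kN.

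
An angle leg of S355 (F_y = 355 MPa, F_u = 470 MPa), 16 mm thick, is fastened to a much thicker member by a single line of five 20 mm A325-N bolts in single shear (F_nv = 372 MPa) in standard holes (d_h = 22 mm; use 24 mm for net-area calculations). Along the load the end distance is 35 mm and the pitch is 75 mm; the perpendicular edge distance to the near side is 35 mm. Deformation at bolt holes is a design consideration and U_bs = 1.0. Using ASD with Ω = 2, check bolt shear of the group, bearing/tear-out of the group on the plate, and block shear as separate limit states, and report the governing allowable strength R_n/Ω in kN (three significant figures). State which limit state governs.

292 kN (bolt shear governs)

Bolt shear: A_b = π·20²/4 = 314.2 mm²; R_n = 372 × 314.2 × 5 × 1 / 1000 = 584.3 kN → 584.3 / 2 = 292 kN.
Bearing: edge l_c = 24, r_n = 216.6 kN; interior l_c = 53, r_n = 361 kN; R_n = 216.6 + 4·361 = 1660 kN → 830 kN.
Block shear: A_gv = 5360, A_nv = 3632, A_nt = 368 mm²; R_n = min(0.6F_uA_nv, 0.6F_yA_gv) + U_bs·F_u·A_nt = 1197 kN → 599 kN.
Bolt shear governs: 292 kN.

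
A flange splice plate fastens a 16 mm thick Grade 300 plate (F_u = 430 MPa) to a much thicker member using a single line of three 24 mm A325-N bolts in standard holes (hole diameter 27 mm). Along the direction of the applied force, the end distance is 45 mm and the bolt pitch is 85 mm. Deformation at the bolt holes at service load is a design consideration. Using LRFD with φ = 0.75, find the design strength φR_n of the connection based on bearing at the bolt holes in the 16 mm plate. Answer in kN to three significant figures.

789 kN

Per bolt r_n = 1.2 l_c t F_u ≤ 2.4 d t F_u; upper limit = 2.4 × 24 × 16 × 430 / 1000 = 396.3 kN.
Edge bolt: l_c = 45 − 27/2 = 31.5 mm → 1.2 × 31.5 × 16 × 430 / 1000 = 260.1 → r_n = 260.1 kN.
Interior bolts: l_c = 85 − 27 = 58 mm → 1.2 × 58 × 16 × 430 / 1000 = 478.8 → r_n = 396.3 kN.
R_n = 1 × 260.1 + 2 × 396.3 = 1053 kN.
Design strength φR_n = 0.75 × 1053 = 789 kN.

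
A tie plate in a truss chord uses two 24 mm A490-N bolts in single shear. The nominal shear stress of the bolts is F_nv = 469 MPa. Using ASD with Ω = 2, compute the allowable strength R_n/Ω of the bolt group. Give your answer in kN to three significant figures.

212 kN

A_b = π × 24² / 4 = 452.4 mm².
R_n = F_nv · A_b · n · n_s = 469 × 452.4 × 2 × 1 / 1000 = 424.3 kN.
Allowable strength R_n/Ω = 424.3 / 2 = 212 kN.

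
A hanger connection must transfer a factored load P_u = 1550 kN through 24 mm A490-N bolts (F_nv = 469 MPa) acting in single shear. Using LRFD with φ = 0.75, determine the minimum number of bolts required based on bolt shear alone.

10 bolts

A_b = π·24²/4 = 452.4 mm².
Per-bolt design strength φR_n = 0.75 × 469 × 452.4 × 1 / 1000 = 159.1 kN.
n ≥ 1550 / 159.1 = 9.741 → use 10 bolts.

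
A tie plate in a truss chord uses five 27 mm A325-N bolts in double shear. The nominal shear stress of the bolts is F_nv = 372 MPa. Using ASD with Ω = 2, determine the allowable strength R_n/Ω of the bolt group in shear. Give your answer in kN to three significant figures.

A_b = π × 27² / 4 = 572.6 mm².
R_n = F_nv · A_b · n · n_s = 372 × 572.6 × 5 × 2 / 1000 = 2130 kN.
Allowable strength R_n/Ω = 2130 / 2 = 1060 kN.

1060 kN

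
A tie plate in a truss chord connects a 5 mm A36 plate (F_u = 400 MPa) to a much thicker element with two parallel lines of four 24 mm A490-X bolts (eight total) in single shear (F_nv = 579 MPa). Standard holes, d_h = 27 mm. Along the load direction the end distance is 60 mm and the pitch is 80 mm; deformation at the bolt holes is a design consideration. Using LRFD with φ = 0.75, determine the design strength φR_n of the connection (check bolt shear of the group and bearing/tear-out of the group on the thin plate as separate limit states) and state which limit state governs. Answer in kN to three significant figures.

686 kN (bearing governs)

Bolt shear: A_b = π·24²/4 = 452.4 mm²; R_n = 579 × 452.4 × 8 × 1 / 1000 = 2095 kN → 0.75 × 2095 = 1570 kN.
Bearing (1.2 l_c t F_u ≤ 2.4 d t F_u): upper limit = 2.4·24·5·400 / 1000 = 115.2 kN.
  Edge l_c = 60 − 27/2 = 46.5 → r_n = 111.6 kN; interior l_c = 80 − 27 = 53 → r_n = 115.2 kN.
  R_n,bearing = 2·111.6 + 6·115.2 = 914.4 kN → 0.75 × 914.4 = 686 kN.
Bearing governs: 686 kN.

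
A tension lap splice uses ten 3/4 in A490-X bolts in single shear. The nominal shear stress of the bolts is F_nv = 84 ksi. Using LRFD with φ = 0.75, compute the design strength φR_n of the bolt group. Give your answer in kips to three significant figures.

A_b = π × 0.75² / 4 = 0.4418 in².
R_n = F_nv · A_b · n · n_s = 84 × 0.4418 × 10 × 1 = 371.1 kips.
Design strength φR_n = 0.75 × 371.1 = 278 kips.

278 kips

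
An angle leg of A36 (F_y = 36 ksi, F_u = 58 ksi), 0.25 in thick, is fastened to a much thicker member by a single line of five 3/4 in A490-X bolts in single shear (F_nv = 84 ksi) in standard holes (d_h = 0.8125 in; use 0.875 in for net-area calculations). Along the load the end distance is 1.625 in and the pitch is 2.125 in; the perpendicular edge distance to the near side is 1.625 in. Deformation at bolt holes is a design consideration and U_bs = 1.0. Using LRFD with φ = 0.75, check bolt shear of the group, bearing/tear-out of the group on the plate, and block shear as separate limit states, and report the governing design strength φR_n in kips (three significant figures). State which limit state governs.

53.3 kips (block shear governs)

Bolt shear: A_b = π·0.75²/4 = 0.4418 in²; R_n = 84 × 0.4418 × 5 × 1 = 185.6 kips → 0.75 × 185.6 = 139 kips.
Bearing: edge l_c = 1.219, r_n = 21.21 kips; interior l_c = 1.312, r_n = 22.84 kips; R_n = 21.21 + 4·22.84 = 112.6 kips → 84.4 kips.
Block shear: A_gv = 2.531, A_nv = 1.547, A_nt = 0.2969 in²; R_n = min(0.6F_uA_nv, 0.6F_yA_gv) + U_bs·F_u·A_nt = 71.05 kips → 53.3 kips.
Block shear governs: 53.3 kips.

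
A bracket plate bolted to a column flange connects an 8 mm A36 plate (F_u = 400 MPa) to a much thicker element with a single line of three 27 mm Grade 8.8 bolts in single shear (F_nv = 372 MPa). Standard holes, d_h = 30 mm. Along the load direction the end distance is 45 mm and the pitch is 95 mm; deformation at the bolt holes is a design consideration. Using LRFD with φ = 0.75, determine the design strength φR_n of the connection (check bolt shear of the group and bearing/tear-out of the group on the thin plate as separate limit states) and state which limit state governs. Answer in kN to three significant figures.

Bolt shear: A_b = π·27²/4 = 572.6 mm²; R_n = 372 × 572.6 × 3 × 1 / 1000 = 639 kN → 0.75 × 639 = 479 kN.
Bearing (1.2 l_c t F_u ≤ 2.4 d t F_u): upper limit = 2.4·27·8·400 / 1000 = 207.4 kN.
  Edge l_c = 45 − 30/2 = 30 → r_n = 115.2 kN; interior l_c = 95 − 30 = 65 → r_n = 207.4 kN.
  R_n,bearing = 1·115.2 + 2·207.4 = 529.9 kN → 0.75 × 529.9 = 397 kN.
Bearing governs: 397 kN.

397 kN (bearing governs)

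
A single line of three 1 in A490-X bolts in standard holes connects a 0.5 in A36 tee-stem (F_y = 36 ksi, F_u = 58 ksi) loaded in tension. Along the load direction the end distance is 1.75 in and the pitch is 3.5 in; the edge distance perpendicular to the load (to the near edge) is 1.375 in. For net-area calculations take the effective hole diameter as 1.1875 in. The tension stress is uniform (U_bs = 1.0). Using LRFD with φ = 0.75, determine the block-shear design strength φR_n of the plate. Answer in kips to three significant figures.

Shear plane L_v = 1.75 + 2·3.5 = 8.75 in; A_gv = 8.75 × 0.5 = 4.375 in².
A_nv = (8.75 − 2.5·1.1875) × 0.5 = 2.891 in².
A_nt = (1.375 − 0.5·1.1875) × 0.5 = 0.3906 in².
0.6 F_u A_nv = 100.6 kips; 0.6 F_y A_gv = 94.5 kips → shear yielding governs the shear term.
R_n = 94.5 + 1.0 × 58 × 0.3906 = 117.2 kips.
Design strength φR_n = 0.75 × 117.2 = 87.9 kips.

87.9 kips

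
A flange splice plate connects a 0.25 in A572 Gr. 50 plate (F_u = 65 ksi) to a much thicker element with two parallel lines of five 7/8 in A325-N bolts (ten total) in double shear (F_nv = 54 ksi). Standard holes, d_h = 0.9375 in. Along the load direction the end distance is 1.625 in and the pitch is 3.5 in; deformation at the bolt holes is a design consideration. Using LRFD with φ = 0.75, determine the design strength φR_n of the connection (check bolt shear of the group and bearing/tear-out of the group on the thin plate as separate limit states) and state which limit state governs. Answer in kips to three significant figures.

Bolt shear: A_b = π·0.875²/4 = 0.6013 in²; R_n = 54 × 0.6013 × 10 × 2 = 649.4 kips → 0.75 × 649.4 = 487 kips.
Bearing (1.2 l_c t F_u ≤ 2.4 d t F_u): upper limit = 2.4·0.875·0.25·65 = 34.12 kips.
  Edge l_c = 1.625 − 0.9375/2 = 1.156 → r_n = 22.55 kips; interior l_c = 3.5 − 0.9375 = 2.562 → r_n = 34.12 kips.
  R_n,bearing = 2·22.55 + 8·34.12 = 318.1 kips → 0.75 × 318.1 = 239 kips.
Bearing governs: 239 kips.

239 kips (bearing governs)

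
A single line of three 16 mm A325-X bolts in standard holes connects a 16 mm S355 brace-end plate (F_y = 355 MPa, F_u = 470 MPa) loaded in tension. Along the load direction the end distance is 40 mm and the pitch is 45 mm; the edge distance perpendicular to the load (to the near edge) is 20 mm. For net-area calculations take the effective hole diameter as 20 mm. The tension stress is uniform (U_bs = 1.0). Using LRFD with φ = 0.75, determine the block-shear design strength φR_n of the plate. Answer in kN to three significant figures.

Shear plane L_v = 40 + 2·45 = 130 mm; A_gv = 130 × 16 = 2080 mm².
A_nv = (130 − 2.5·20) × 16 = 1280 mm².
A_nt = (20 − 0.5·20) × 16 = 160 mm².
0.6 F_u A_nv = 361 kN; 0.6 F_y A_gv = 443 kN → shear rupture governs the shear term.
R_n = 361 + 1.0 × 470 × 160 / 1000 = 436.2 kN.
Design strength φR_n = 0.75 × 436.2 = 327 kN.

327 kN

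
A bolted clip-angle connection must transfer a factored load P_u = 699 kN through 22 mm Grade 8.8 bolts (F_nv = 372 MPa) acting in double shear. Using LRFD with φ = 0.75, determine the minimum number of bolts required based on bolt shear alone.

A_b = π·22²/4 = 380.1 mm².
Per-bolt design strength φR_n = 0.75 × 372 × 380.1 × 2 / 1000 = 212.1 kN.
n ≥ 699 / 212.1 = 3.295 → use 4 bolts.

4 bolts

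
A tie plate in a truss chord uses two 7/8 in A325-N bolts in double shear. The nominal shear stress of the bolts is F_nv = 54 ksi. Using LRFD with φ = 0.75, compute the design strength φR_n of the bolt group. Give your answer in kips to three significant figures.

97.4 kips

A_b = π × 0.875² / 4 = 0.6013 in².
R_n = F_nv · A_b · n · n_s = 54 × 0.6013 × 2 × 2 = 129.9 kips.
Design strength φR_n = 0.75 × 129.9 = 97.4 kips.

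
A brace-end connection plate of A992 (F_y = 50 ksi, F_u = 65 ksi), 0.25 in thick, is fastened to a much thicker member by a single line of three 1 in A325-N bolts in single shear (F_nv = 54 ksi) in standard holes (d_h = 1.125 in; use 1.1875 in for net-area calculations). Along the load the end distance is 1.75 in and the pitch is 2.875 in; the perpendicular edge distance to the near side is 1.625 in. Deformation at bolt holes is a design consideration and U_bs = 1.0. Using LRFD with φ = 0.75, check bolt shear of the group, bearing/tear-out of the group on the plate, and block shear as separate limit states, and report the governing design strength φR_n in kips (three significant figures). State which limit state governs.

Bolt shear: A_b = π·1²/4 = 0.7854 in²; R_n = 54 × 0.7854 × 3 × 1 = 127.2 kips → 0.75 × 127.2 = 95.4 kips.
Bearing: edge l_c = 1.188, r_n = 23.16 kips; interior l_c = 1.75, r_n = 34.12 kips; R_n = 23.16 + 2·34.12 = 91.41 kips → 68.6 kips.
Block shear: A_gv = 1.875, A_nv = 1.133, A_nt = 0.2578 in²; R_n = min(0.6F_uA_nv, 0.6F_yA_gv) + U_bs·F_u·A_nt = 60.94 kips → 45.7 kips.
Block shear governs: 45.7 kips.

45.7 kips (block shear governs)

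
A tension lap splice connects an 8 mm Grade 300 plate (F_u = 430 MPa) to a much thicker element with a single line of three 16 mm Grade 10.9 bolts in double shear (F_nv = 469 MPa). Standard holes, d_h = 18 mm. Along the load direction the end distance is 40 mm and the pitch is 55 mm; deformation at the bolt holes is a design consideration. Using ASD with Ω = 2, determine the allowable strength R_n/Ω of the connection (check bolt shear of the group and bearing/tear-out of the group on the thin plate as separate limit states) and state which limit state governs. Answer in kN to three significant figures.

Bolt shear: A_b = π·16²/4 = 201.1 mm²; R_n = 469 × 201.1 × 3 × 2 / 1000 = 565.8 kN → 565.8 / 2 = 283 kN.
Bearing (1.2 l_c t F_u ≤ 2.4 d t F_u): upper limit = 2.4·16·8·430 / 1000 = 132.1 kN.
  Edge l_c = 40 − 18/2 = 31 → r_n = 128 kN; interior l_c = 55 − 18 = 37 → r_n = 132.1 kN.
  R_n,bearing = 1·128 + 2·132.1 = 392.2 kN → 392.2 / 2 = 196 kN.
Bearing governs: 196 kN.

196 kN (bearing governs)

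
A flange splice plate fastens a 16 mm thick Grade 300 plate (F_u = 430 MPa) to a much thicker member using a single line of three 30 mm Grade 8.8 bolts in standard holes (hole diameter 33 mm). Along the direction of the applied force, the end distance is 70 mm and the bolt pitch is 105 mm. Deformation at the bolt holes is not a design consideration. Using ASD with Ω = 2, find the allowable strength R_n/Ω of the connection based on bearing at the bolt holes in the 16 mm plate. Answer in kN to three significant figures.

895 kN

Per bolt r_n = 1.5 l_c t F_u ≤ 3.0 d t F_u; upper limit = 3.0 × 30 × 16 × 430 / 1000 = 619.2 kN.
Edge bolt: l_c = 70 − 33/2 = 53.5 mm → 1.5 × 53.5 × 16 × 430 / 1000 = 552.1 → r_n = 552.1 kN.
Interior bolts: l_c = 105 − 33 = 72 mm → 1.5 × 72 × 16 × 430 / 1000 = 743 → r_n = 619.2 kN.
R_n = 1 × 552.1 + 2 × 619.2 = 1791 kN.
Allowable strength R_n/Ω = 1791 / 2 = 895 kN.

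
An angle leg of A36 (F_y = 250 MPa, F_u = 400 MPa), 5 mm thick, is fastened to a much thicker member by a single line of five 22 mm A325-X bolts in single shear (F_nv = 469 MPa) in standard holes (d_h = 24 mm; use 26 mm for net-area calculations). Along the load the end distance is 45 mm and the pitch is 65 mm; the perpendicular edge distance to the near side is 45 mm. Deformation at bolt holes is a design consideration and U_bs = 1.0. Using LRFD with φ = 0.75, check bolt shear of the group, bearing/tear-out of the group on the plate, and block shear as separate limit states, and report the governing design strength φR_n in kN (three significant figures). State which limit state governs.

217 kN (block shear governs)

Bolt shear: A_b = π·22²/4 = 380.1 mm²; R_n = 469 × 380.1 × 5 × 1 / 1000 = 891.4 kN → 0.75 × 891.4 = 669 kN.
Bearing: edge l_c = 33, r_n = 79.2 kN; interior l_c = 41, r_n = 98.4 kN; R_n = 79.2 + 4·98.4 = 472.8 kN → 355 kN.
Block shear: A_gv = 1525, A_nv = 940, A_nt = 160 mm²; R_n = min(0.6F_uA_nv, 0.6F_yA_gv) + U_bs·F_u·A_nt = 289.6 kN → 217 kN.
Block shear governs: 217 kN.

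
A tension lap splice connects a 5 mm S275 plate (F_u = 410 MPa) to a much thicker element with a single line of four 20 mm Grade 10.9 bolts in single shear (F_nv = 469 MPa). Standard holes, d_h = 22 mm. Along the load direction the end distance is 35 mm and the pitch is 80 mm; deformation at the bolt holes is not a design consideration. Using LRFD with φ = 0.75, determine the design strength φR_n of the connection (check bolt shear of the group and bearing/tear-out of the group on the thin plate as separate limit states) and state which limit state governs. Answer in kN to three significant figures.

Bolt shear: A_b = π·20²/4 = 314.2 mm²; R_n = 469 × 314.2 × 4 × 1 / 1000 = 589.4 kN → 0.75 × 589.4 = 442 kN.
Bearing (1.5 l_c t F_u ≤ 3.0 d t F_u): upper limit = 3.0·20·5·410 / 1000 = 123 kN.
  Edge l_c = 35 − 22/2 = 24 → r_n = 73.8 kN; interior l_c = 80 − 22 = 58 → r_n = 123 kN.
  R_n,bearing = 1·73.8 + 3·123 = 442.8 kN → 0.75 × 442.8 = 332 kN.
Bearing governs: 332 kN.

332 kN (bearing governs)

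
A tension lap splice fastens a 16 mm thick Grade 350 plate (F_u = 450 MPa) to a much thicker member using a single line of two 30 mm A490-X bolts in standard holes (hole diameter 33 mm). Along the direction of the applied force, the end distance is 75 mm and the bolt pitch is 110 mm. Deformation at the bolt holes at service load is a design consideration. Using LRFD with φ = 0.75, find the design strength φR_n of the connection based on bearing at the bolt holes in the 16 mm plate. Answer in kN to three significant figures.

Per bolt r_n = 1.2 l_c t F_u ≤ 2.4 d t F_u; upper limit = 2.4 × 30 × 16 × 450 / 1000 = 518.4 kN.
Edge bolt: l_c = 75 − 33/2 = 58.5 mm → 1.2 × 58.5 × 16 × 450 / 1000 = 505.4 → r_n = 505.4 kN.
Interior bolts: l_c = 110 − 33 = 77 mm → 1.2 × 77 × 16 × 450 / 1000 = 665.3 → r_n = 518.4 kN.
R_n = 1 × 505.4 + 1 × 518.4 = 1024 kN.
Design strength φR_n = 0.75 × 1024 = 768 kN.

768 kN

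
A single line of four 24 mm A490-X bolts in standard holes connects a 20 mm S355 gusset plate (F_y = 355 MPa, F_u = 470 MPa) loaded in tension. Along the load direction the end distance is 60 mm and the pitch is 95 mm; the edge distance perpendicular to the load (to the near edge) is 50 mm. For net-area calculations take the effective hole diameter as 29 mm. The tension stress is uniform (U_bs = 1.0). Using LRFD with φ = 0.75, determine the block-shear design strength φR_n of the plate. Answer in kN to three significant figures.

1280 kN

Shear plane L_v = 60 + 3·95 = 345 mm; A_gv = 345 × 20 = 6900 mm².
A_nv = (345 − 3.5·29) × 20 = 4870 mm².
A_nt = (50 − 0.5·29) × 20 = 710 mm².
0.6 F_u A_nv = 1373 kN; 0.6 F_y A_gv = 1470 kN → shear rupture governs the shear term.
R_n = 1373 + 1.0 × 470 × 710 / 1000 = 1707 kN.
Design strength φR_n = 0.75 × 1707 = 1280 kN.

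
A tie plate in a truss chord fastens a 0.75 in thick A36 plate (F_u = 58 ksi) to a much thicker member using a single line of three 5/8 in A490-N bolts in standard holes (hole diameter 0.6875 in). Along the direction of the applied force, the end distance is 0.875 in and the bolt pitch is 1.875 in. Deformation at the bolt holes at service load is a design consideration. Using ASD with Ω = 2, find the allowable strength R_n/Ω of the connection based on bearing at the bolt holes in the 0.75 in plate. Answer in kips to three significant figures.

Per bolt r_n = 1.2 l_c t F_u ≤ 2.4 d t F_u; upper limit = 2.4 × 0.625 × 0.75 × 58 = 65.25 kips.
Edge bolt: l_c = 0.875 − 0.6875/2 = 0.5312 in → 1.2 × 0.5312 × 0.75 × 58 = 27.73 → r_n = 27.73 kips.
Interior bolts: l_c = 1.875 − 0.6875 = 1.188 in → 1.2 × 1.188 × 0.75 × 58 = 61.99 → r_n = 61.99 kips.
R_n = 1 × 27.73 + 2 × 61.99 = 151.7 kips.
Allowable strength R_n/Ω = 151.7 / 2 = 75.9 kips.

75.9 kips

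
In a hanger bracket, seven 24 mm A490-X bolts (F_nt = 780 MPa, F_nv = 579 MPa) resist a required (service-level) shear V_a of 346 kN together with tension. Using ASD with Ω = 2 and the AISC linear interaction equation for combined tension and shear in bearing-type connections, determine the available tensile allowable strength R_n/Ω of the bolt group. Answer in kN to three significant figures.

1140 kN

A_b = π·24²/4 = 452.4 mm²; f_rv = 346 × 1000 / (7 × 452.4) = 109.3 MPa.
F'_nt = 1.3 F_nt − (Ω F_nt / F_nv) f_rv = 1.3·780 − (2·780/579)·109.3 = 719.6 MPa, capped at F_nt → F'_nt = 719.6 MPa.
R_n = F'_nt · A_b · n = 719.6 × 452.4 × 7 / 1000 = 2279 kN.
Allowable strength R_n/Ω = 2279 / 2 = 1140 kN.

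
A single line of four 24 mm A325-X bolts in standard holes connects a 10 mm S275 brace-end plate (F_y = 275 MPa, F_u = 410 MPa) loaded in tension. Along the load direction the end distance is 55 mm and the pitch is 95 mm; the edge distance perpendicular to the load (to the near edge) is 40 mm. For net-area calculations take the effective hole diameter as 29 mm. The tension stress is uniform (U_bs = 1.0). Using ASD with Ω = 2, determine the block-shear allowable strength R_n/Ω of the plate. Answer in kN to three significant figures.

Shear plane L_v = 55 + 3·95 = 340 mm; A_gv = 340 × 10 = 3400 mm².
A_nv = (340 − 3.5·29) × 10 = 2385 mm².
A_nt = (40 − 0.5·29) × 10 = 255 mm².
0.6 F_u A_nv = 586.7 kN; 0.6 F_y A_gv = 561 kN → shear yielding governs the shear term.
R_n = 561 + 1.0 × 410 × 255 / 1000 = 665.5 kN.
Allowable strength R_n/Ω = 665.5 / 2 = 333 kN.

333 kN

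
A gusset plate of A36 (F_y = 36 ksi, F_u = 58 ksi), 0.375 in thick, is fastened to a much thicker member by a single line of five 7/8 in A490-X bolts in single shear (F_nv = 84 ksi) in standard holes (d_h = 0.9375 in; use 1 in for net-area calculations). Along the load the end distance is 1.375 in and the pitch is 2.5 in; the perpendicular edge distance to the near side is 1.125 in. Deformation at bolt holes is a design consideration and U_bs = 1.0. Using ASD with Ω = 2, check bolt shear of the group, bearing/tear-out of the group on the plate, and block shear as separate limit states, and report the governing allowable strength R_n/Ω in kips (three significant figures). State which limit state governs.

51.7 kips (block shear governs)

Bolt shear: A_b = π·0.875²/4 = 0.6013 in²; R_n = 84 × 0.6013 × 5 × 1 = 252.6 kips → 252.6 / 2 = 126 kips.
Bearing: edge l_c = 0.9062, r_n = 23.65 kips; interior l_c = 1.562, r_n = 40.78 kips; R_n = 23.65 + 4·40.78 = 186.8 kips → 93.4 kips.
Block shear: A_gv = 4.266, A_nv = 2.578, A_nt = 0.2344 in²; R_n = min(0.6F_uA_nv, 0.6F_yA_gv) + U_bs·F_u·A_nt = 103.3 kips → 51.7 kips.
Block shear governs: 51.7 kips.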